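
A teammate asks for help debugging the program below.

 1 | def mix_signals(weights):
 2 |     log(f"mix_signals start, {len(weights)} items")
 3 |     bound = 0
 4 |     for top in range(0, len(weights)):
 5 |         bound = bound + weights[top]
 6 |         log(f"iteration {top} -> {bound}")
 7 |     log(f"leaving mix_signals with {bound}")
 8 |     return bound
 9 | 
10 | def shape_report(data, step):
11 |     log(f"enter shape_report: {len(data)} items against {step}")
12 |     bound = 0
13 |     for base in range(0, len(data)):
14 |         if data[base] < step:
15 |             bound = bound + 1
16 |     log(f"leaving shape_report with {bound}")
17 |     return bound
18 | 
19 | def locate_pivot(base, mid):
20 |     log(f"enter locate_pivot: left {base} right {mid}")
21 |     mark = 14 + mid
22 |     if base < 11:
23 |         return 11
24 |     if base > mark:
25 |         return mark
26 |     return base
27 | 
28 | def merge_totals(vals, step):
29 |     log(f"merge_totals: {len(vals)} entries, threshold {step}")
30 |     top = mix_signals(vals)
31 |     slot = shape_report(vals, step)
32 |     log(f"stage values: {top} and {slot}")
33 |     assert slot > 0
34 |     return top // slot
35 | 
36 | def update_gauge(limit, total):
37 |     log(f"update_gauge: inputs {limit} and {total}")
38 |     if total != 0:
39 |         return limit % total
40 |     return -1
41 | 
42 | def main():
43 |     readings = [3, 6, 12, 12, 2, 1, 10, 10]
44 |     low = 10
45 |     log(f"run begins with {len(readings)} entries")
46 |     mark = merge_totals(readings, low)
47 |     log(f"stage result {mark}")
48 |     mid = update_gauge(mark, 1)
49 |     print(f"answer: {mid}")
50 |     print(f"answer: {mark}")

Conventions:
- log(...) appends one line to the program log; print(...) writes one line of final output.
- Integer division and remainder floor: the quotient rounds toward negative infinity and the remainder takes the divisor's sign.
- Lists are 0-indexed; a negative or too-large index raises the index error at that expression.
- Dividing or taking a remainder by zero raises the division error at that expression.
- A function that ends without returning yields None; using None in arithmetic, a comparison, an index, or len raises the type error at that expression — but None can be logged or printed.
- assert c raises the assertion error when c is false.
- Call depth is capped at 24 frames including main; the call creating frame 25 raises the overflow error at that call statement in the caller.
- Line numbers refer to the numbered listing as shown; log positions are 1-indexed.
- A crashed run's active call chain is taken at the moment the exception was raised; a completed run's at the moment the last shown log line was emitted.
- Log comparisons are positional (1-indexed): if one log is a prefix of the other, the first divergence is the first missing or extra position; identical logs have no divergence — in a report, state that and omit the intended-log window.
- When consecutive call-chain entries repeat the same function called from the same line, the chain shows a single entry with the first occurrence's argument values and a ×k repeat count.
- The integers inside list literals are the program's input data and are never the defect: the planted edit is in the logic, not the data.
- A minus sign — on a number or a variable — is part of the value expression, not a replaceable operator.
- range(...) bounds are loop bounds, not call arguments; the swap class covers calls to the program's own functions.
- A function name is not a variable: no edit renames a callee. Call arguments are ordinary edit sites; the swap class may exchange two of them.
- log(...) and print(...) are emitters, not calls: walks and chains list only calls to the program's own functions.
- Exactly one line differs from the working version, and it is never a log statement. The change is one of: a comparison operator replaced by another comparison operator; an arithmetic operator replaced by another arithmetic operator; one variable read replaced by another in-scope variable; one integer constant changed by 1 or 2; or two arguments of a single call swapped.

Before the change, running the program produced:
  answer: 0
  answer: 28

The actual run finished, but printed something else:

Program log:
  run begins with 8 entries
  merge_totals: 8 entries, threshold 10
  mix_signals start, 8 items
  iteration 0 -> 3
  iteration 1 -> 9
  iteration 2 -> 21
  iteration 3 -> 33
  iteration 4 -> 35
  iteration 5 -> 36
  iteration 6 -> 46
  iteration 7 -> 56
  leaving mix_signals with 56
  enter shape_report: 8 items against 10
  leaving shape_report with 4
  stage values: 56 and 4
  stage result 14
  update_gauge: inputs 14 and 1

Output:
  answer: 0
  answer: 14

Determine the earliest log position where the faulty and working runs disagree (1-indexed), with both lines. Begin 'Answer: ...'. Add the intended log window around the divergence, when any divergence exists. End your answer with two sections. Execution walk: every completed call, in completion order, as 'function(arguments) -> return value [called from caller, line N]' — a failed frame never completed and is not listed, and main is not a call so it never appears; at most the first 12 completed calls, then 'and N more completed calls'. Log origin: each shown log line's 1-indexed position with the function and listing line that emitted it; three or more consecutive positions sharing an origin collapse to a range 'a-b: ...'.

Answer: at position 14 the run shows 'leaving shape_report with 4' where the working version logs 'leaving shape_report with 2'.
Intended log window:
  12: leaving mix_signals with 56
  13: enter shape_report: 8 items against 10
  14: leaving shape_report with 2
  15: stage values: 56 and 2
Execution walk:
  mix_signals([3, 6, 12, 12, 2, 1, 10, 10]) -> 56  [called from merge_totals, line 30]
  shape_report([3, 6, 12, 12, 2, 1, 10, 10], 10) -> 4  [called from merge_totals, line 31]
  merge_totals([3, 6, 12, 12, 2, 1, 10, 10], 10) -> 14  [called from main, line 46]
  update_gauge(14, 1) -> 0  [called from main, line 48]
Log line origins:
  1: logged in main at line 45
  2: logged in merge_totals at line 29
  3: logged in mix_signals at line 2
  4-11: logged in mix_signals at line 6
  12: logged in mix_signals at line 7
  13: logged in shape_report at line 11
  14: logged in shape_report at line 16
  15: logged in merge_totals at line 32
  16: logged in main at line 47
  17: logged in update_gauge at line 37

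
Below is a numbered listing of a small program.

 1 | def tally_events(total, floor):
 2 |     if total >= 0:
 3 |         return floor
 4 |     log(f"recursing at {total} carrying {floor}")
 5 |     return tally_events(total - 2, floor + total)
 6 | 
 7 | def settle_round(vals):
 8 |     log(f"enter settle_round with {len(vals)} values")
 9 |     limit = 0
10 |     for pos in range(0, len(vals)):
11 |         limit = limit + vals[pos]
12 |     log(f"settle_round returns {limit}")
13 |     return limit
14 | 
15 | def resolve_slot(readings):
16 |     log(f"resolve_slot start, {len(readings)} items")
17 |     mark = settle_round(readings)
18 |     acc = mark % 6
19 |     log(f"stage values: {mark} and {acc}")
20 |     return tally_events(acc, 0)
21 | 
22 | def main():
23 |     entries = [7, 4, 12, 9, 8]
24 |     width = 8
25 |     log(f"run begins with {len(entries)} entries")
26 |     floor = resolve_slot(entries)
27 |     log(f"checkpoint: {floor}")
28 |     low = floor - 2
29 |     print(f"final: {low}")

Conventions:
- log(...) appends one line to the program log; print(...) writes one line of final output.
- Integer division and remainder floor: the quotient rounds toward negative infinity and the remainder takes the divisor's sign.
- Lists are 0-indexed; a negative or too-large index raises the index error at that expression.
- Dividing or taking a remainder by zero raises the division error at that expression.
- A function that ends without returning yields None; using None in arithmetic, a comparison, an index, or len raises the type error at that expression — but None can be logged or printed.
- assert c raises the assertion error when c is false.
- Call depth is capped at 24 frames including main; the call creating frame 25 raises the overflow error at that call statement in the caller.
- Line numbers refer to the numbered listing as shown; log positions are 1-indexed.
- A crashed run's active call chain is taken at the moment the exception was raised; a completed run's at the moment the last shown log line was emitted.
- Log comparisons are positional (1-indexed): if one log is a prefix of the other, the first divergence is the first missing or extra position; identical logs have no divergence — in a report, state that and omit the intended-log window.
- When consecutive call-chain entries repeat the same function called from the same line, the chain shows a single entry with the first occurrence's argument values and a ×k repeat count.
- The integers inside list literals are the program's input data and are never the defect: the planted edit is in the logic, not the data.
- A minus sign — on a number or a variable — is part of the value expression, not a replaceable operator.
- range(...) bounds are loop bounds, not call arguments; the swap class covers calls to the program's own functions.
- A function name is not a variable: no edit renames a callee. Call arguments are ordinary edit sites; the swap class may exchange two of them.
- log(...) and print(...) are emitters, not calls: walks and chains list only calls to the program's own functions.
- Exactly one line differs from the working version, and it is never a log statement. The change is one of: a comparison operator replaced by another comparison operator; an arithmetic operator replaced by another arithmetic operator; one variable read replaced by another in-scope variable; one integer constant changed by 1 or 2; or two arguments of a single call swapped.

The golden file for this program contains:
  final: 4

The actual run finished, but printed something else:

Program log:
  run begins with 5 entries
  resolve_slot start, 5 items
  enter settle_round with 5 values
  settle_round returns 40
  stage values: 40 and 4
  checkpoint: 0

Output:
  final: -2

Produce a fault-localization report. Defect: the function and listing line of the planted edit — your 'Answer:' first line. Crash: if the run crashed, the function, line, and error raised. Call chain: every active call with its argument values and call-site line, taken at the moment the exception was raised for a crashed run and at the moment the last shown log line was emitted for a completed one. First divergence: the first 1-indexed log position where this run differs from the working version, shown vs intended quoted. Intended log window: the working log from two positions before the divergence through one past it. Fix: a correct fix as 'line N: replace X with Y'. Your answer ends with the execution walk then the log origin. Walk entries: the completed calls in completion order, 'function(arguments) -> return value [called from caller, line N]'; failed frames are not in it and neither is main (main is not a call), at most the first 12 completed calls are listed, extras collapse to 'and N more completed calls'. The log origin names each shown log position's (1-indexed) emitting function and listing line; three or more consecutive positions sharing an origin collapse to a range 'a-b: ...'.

Answer: the defect is in tally_events at line 2.
Key observation: The log first diverges at position 6: the faulty run prints 'checkpoint: 0' where the working version prints 'recursing at 4 carrying 0'.
Call chain: main.
First divergence: at position 6 the run shows 'checkpoint: 0' where the working version logs 'recursing at 4 carrying 0'.
Intended log window:
  4: settle_round returns 40
  5: stage values: 40 and 4
  6: recursing at 4 carrying 0
  7: recursing at 2 carrying 4
Execution walk:
  settle_round([7, 4, 12, 9, 8]) -> 40  [called from resolve_slot, line 17]
  tally_events(4, 0) -> 0  [called from resolve_slot, line 20]
  resolve_slot([7, 4, 12, 9, 8]) -> 0  [called from main, line 26]
Origin of each log line:
  1: logged in main at line 25
  2: logged in resolve_slot at line 16
  3: logged in settle_round at line 8
  4: logged in settle_round at line 12
  5: logged in resolve_slot at line 19
  6: logged in main at line 27
A correct fix: line 2: replace `>=` with `<=`.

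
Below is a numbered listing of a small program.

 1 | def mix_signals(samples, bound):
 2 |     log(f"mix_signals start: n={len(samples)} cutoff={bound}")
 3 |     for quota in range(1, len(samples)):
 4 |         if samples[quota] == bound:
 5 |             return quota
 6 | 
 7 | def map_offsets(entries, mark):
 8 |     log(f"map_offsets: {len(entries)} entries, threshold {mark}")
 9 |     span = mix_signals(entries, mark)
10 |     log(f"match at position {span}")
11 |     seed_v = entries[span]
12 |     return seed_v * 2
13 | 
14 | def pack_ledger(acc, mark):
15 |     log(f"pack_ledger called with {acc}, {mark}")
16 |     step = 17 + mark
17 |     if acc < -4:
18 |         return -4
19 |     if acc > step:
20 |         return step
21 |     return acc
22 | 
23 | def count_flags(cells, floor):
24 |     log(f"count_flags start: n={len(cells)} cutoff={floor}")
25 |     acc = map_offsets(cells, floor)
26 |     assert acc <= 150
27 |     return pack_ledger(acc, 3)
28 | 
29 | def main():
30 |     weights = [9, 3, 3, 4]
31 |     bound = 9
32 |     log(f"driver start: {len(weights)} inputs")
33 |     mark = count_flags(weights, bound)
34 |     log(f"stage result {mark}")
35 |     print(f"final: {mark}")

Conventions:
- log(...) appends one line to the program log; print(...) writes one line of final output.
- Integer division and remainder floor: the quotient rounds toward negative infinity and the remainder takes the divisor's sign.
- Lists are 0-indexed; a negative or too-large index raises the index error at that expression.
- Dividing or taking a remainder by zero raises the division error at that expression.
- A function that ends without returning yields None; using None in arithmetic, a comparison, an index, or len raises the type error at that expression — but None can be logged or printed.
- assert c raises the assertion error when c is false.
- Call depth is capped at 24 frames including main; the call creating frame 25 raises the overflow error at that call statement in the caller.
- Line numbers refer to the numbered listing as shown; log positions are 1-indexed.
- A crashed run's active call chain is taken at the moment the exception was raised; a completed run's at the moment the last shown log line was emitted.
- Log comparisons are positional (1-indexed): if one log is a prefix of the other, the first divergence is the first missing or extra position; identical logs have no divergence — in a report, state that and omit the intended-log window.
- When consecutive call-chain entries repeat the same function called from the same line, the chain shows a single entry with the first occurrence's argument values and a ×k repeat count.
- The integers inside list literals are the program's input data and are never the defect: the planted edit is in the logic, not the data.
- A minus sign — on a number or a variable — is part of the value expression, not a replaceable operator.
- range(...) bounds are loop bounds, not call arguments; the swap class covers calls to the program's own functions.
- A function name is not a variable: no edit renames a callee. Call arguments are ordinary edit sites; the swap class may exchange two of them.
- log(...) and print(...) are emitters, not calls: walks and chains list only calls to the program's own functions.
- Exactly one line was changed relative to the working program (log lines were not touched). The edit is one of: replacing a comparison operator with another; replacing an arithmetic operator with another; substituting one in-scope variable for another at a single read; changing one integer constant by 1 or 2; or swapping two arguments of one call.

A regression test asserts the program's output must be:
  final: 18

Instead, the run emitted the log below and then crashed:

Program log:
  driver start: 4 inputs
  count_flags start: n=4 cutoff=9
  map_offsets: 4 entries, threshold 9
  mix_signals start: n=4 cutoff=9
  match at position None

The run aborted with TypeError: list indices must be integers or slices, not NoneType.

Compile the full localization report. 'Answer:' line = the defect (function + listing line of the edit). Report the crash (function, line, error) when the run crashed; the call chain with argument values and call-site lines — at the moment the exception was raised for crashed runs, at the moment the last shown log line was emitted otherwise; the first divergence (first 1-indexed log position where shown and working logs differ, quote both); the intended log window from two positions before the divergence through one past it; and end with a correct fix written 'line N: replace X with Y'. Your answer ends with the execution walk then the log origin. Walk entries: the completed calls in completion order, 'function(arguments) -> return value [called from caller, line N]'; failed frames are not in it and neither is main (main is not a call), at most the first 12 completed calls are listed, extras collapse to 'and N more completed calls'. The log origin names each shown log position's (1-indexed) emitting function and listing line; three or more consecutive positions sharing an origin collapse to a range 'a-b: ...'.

Answer: the defect is in mix_signals at line 3.
Key observation: Log line 5 is where behavior first shows: 'match at position None' appears instead of 'match at position 0'.
Crash: map_offsets, line 11, TypeError.
Call chain: main -> count_flags([9, 3, 3, 4], 9) (called at line 33) -> map_offsets([9, 3, 3, 4], 9) (called at line 25).
First divergence: position 5 — shown 'match at position None', intended 'match at position 0'.
Intended log window:
  3: map_offsets: 4 entries, threshold 9
  4: mix_signals start: n=4 cutoff=9
  5: match at position 0
  6: pack_ledger called with 18, 3
Execution walk:
  mix_signals([9, 3, 3, 4], 9) -> None  [called from map_offsets, line 9]
Log origin:
  1: emitted by main (line 32)
  2: emitted by count_flags (line 24)
  3: emitted by map_offsets (line 8)
  4: emitted by mix_signals (line 2)
  5: emitted by map_offsets (line 10)
A correct fix: line 3: replace `1` with `0`.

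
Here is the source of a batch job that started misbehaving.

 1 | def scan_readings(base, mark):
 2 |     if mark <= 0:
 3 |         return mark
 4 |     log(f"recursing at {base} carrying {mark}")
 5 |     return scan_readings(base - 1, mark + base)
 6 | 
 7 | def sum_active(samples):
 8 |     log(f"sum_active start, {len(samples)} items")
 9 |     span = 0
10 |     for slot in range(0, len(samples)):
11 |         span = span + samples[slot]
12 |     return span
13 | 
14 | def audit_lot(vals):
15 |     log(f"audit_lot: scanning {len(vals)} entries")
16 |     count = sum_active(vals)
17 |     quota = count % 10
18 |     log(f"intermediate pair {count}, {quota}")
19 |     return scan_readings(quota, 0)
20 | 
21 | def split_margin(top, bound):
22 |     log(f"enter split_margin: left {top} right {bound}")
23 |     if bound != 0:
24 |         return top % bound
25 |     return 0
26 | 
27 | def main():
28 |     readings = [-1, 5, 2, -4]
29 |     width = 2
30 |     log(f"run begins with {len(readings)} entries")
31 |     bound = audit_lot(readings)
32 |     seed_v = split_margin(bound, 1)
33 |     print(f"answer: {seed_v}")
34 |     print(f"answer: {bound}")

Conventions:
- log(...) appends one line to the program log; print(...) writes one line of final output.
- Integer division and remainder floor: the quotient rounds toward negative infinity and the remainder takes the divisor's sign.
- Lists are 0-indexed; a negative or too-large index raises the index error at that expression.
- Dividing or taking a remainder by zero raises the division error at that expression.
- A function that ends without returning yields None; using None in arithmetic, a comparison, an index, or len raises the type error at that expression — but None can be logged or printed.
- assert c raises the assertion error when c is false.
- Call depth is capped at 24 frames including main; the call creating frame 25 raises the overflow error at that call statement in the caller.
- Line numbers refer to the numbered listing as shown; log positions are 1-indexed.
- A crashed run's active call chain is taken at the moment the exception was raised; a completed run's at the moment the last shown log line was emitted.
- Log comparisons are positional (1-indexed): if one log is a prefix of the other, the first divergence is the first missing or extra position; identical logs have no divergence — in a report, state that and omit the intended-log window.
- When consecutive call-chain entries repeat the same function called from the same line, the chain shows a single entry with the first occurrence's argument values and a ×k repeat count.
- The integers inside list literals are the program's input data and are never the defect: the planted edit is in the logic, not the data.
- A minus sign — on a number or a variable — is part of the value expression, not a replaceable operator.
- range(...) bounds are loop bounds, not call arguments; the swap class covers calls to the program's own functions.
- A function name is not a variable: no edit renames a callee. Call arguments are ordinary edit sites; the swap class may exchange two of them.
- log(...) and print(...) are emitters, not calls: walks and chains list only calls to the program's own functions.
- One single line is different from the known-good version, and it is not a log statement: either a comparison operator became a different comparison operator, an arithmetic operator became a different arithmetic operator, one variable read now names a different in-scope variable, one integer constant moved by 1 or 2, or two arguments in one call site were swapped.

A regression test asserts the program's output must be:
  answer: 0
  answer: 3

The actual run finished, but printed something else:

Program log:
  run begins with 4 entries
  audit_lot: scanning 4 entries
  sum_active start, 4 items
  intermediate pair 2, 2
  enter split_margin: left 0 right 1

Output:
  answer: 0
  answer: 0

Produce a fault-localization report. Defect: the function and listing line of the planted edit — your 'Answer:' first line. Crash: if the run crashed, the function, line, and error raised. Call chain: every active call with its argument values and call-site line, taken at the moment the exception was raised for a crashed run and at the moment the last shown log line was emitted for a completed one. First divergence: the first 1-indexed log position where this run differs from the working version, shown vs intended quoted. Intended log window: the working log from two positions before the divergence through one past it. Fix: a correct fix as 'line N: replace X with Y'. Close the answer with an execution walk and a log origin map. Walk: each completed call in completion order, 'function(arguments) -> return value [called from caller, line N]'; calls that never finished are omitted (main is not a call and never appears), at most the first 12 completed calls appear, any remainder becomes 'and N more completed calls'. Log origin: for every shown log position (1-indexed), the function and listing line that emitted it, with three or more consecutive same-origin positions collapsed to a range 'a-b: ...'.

Answer: the defect is in scan_readings at line 2.
The tell: Position 5 is the first bad log line: 'enter split_margin: left 0 right 1' should read 'recursing at 2 carrying 0'.
Call chain: main -> split_margin(0, 1) (called at line 32).
First divergence: at position 5 the run shows 'enter split_margin: left 0 right 1' where the working version logs 'recursing at 2 carrying 0'.
Intended log window:
  3: sum_active start, 4 items
  4: intermediate pair 2, 2
  5: recursing at 2 carrying 0
  6: recursing at 1 carrying 2
Execution walk:
  sum_active([-1, 5, 2, -4]) -> 2  [called from audit_lot, line 16]
  scan_readings(2, 0) -> 0  [called from audit_lot, line 19]
  audit_lot([-1, 5, 2, -4]) -> 0  [called from main, line 31]
  split_margin(0, 1) -> 0  [called from main, line 32]
Log origins:
  1 — main, line 30
  2 — audit_lot, line 15
  3 — sum_active, line 8
  4 — audit_lot, line 18
  5 — split_margin, line 22
A correct fix: line 2: replace `mark` with `base`.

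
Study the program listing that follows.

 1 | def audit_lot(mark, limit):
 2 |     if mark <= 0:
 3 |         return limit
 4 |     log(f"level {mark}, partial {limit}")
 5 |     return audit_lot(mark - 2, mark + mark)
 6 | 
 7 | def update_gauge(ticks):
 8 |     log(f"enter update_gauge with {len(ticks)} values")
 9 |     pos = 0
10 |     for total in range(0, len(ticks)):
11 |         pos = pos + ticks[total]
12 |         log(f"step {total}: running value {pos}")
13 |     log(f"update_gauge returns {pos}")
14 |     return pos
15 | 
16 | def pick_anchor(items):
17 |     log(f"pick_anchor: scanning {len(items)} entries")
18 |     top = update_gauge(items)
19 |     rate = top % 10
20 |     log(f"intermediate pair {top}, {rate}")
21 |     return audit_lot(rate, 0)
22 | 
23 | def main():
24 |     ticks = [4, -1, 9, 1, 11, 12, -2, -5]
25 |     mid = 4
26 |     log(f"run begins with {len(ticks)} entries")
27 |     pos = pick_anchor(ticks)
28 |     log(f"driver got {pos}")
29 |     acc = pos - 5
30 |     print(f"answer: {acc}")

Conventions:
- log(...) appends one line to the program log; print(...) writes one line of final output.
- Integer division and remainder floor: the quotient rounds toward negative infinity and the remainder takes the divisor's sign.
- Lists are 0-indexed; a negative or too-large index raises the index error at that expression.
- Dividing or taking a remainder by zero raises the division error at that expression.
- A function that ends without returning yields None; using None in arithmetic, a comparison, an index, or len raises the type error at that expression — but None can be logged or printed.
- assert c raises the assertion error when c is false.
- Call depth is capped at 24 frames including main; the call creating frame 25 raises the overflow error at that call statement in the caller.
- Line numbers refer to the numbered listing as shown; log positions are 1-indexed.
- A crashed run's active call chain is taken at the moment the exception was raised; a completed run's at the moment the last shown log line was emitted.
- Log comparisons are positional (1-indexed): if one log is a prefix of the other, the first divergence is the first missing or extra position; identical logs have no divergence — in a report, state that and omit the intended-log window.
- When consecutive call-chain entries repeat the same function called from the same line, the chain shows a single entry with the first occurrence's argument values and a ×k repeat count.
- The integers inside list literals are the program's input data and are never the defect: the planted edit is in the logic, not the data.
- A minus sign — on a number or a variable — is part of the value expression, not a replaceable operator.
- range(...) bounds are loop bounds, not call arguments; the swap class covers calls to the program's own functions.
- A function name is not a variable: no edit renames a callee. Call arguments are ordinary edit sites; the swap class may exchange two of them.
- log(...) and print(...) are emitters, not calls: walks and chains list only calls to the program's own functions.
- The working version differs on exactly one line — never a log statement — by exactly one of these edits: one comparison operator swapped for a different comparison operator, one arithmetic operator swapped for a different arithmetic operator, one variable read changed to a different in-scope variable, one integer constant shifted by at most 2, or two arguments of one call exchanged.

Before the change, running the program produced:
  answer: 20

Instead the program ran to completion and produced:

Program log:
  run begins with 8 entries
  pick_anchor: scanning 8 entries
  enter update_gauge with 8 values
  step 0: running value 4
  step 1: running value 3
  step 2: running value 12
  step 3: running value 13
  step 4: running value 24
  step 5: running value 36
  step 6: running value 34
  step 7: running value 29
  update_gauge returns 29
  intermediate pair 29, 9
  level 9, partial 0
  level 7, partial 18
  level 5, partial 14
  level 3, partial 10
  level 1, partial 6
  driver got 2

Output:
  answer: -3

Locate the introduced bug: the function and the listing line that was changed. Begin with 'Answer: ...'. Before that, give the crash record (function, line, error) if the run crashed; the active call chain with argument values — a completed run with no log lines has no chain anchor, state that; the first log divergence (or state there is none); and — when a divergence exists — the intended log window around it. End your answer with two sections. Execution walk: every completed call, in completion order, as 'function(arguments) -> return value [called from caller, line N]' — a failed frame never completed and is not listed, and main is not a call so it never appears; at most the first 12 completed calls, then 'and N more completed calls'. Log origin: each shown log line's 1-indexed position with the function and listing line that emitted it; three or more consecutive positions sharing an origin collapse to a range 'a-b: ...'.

Answer: the defect is in audit_lot at line 5.
Key fact: Position 15 is the first bad log line: 'level 7, partial 18' should read 'level 7, partial 9'.
Call chain: main.
First divergence: position 15 — the shown line 'level 7, partial 18' should read 'level 7, partial 9'.
Intended log window:
  13: intermediate pair 29, 9
  14: level 9, partial 0
  15: level 7, partial 9
  16: level 5, partial 16
Execution walk:
  update_gauge([4, -1, 9, 1, 11, 12, -2, -5]) -> 29  [called from pick_anchor, line 18]
  audit_lot(-1, 2) -> 2  [called from audit_lot, line 5]
  audit_lot(1, 6) -> 2  [called from audit_lot, line 5]
  audit_lot(3, 10) -> 2  [called from audit_lot, line 5]
  audit_lot(5, 14) -> 2  [called from audit_lot, line 5]
  audit_lot(7, 18) -> 2  [called from audit_lot, line 5]
  audit_lot(9, 0) -> 2  [called from pick_anchor, line 21]
  pick_anchor([4, -1, 9, 1, 11, 12, -2, -5]) -> 2  [called from main, line 27]
Origin of each log line:
  1: from main, line 26
  2: from pick_anchor, line 17
  3: from update_gauge, line 8
  4-11: from update_gauge, line 12
  12: from update_gauge, line 13
  13: from pick_anchor, line 20
  14-18: from audit_lot, line 4
  19: from main, line 28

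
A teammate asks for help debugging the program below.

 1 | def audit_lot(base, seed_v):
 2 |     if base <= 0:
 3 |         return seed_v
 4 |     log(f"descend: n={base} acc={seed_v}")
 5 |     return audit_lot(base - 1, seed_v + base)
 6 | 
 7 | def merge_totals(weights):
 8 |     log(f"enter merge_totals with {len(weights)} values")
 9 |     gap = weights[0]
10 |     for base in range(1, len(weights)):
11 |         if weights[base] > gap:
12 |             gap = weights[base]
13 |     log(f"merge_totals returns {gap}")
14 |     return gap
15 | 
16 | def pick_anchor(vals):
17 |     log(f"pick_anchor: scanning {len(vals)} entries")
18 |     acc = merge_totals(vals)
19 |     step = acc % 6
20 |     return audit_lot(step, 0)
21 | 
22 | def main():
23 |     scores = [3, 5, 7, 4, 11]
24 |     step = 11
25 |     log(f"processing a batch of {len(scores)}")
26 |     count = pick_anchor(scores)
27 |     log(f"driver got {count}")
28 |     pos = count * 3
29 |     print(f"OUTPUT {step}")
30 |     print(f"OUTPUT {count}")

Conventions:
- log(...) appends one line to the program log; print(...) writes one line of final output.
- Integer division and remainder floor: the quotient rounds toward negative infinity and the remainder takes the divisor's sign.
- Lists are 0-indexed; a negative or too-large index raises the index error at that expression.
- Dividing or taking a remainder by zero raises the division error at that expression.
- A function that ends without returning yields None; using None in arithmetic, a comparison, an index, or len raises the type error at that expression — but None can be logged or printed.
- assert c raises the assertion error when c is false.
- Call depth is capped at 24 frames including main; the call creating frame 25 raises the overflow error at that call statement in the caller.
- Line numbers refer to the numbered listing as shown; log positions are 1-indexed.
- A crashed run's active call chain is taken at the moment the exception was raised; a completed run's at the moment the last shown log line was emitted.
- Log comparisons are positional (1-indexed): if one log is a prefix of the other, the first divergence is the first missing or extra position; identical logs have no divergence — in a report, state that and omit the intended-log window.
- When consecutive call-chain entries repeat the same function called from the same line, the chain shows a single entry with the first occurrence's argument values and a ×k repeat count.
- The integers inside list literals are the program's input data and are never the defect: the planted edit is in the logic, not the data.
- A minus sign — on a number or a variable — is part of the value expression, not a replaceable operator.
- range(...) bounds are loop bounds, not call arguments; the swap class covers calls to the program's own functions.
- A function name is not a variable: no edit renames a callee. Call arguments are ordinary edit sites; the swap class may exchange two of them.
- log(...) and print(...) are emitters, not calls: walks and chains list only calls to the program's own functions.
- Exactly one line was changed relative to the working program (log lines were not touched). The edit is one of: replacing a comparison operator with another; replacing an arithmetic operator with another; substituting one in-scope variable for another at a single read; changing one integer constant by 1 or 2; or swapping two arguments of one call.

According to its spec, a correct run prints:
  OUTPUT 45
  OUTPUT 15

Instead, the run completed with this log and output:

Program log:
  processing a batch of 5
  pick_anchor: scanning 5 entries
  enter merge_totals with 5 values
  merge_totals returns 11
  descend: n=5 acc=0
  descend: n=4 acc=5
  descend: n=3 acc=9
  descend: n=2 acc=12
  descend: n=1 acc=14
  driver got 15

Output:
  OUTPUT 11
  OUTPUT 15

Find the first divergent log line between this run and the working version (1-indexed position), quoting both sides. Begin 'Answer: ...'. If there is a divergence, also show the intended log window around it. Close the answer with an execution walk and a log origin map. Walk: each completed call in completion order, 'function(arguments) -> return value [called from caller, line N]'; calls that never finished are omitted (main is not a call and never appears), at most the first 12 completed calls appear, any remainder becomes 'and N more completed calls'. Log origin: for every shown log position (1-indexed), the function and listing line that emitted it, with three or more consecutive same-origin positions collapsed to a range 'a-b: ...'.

Answer: none — the logs agree in full.
Execution walk:
  merge_totals([3, 5, 7, 4, 11]) -> 11  [called from pick_anchor, line 18]
  audit_lot(0, 15) -> 15  [called from audit_lot, line 5]
  audit_lot(1, 14) -> 15  [called from audit_lot, line 5]
  audit_lot(2, 12) -> 15  [called from audit_lot, line 5]
  audit_lot(3, 9) -> 15  [called from audit_lot, line 5]
  audit_lot(4, 5) -> 15  [called from audit_lot, line 5]
  audit_lot(5, 0) -> 15  [called from pick_anchor, line 20]
  pick_anchor([3, 5, 7, 4, 11]) -> 15  [called from main, line 26]
Log origins:
  1 — main, line 25
  2 — pick_anchor, line 17
  3 — merge_totals, line 8
  4 — merge_totals, line 13
  5-9 — audit_lot, line 4
  10 — main, line 27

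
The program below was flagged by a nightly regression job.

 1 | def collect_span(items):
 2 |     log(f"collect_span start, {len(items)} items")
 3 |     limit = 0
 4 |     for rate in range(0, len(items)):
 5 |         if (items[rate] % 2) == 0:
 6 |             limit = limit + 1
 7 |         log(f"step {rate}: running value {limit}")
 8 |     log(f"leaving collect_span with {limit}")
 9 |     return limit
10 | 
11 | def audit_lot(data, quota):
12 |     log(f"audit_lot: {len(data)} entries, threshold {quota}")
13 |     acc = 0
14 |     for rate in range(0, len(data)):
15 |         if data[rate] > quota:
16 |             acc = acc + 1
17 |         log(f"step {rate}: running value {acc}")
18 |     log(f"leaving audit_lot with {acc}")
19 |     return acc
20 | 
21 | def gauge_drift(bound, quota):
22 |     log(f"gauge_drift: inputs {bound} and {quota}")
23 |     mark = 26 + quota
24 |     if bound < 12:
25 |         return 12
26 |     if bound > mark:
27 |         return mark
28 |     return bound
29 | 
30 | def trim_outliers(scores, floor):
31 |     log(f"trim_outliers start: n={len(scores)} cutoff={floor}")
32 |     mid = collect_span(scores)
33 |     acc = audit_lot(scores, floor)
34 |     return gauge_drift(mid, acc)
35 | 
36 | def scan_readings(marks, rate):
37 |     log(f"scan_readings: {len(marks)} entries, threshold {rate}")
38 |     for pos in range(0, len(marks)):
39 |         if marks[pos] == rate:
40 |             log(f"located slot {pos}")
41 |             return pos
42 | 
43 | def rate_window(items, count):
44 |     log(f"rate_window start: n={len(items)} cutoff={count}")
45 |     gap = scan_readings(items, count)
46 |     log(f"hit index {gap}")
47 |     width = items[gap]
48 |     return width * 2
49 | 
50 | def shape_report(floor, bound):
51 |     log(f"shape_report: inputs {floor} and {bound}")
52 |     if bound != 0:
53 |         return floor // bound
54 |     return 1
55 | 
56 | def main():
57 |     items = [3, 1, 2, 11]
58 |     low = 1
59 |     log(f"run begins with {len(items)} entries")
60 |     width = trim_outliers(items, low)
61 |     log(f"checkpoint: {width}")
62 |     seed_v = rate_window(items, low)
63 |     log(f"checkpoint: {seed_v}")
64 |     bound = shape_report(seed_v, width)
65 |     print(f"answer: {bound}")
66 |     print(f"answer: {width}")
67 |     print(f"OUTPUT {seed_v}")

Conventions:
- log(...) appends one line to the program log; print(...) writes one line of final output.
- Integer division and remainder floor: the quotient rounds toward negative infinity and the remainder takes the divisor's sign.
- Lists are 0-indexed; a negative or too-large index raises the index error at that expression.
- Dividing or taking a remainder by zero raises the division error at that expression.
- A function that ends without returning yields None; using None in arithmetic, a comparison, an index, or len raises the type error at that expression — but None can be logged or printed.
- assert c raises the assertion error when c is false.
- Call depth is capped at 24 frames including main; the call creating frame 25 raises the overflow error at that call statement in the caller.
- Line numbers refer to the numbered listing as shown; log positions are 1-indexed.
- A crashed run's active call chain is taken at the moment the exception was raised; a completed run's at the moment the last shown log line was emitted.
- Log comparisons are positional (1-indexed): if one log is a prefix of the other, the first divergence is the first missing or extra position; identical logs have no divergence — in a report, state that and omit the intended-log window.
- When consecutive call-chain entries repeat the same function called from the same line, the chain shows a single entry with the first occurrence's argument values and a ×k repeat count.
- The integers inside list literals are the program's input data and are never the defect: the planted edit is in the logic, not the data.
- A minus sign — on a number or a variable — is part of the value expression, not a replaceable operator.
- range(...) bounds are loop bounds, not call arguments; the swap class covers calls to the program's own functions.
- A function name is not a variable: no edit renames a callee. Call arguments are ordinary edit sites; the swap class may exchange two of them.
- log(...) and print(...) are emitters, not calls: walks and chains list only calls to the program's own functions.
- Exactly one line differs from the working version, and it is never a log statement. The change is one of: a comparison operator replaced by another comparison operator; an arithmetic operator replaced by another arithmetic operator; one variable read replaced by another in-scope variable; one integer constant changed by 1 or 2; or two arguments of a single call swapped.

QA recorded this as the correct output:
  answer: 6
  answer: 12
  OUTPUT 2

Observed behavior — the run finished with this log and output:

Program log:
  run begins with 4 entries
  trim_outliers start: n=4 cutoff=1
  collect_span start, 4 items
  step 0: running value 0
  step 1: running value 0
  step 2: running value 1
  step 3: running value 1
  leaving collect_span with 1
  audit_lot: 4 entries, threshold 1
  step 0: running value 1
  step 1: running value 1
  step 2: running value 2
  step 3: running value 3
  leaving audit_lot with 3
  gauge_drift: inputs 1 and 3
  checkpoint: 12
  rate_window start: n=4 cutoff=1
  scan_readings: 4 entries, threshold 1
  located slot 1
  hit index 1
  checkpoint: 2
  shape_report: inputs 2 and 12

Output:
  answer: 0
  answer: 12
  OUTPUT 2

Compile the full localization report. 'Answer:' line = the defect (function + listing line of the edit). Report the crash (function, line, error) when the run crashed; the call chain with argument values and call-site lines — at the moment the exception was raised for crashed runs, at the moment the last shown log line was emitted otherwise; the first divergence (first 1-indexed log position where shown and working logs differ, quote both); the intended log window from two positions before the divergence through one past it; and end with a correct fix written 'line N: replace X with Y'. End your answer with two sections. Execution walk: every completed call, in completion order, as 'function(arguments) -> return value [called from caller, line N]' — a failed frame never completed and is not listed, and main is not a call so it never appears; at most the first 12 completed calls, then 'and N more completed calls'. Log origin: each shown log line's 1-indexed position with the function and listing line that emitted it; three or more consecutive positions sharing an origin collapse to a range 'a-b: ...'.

Answer: the defect is in main at line 64.
Key fact: Position 22 is the first bad log line: 'shape_report: inputs 2 and 12' should read 'shape_report: inputs 12 and 2'.
Call chain: main -> shape_report(2, 12) (called at line 64).
First divergence: position 22 — the shown line 'shape_report: inputs 2 and 12' should read 'shape_report: inputs 12 and 2'.
Intended log window:
  20: hit index 1
  21: checkpoint: 2
  22: shape_report: inputs 12 and 2
Execution walk:
  collect_span([3, 1, 2, 11]) -> 1  [called from trim_outliers, line 32]
  audit_lot([3, 1, 2, 11], 1) -> 3  [called from trim_outliers, line 33]
  gauge_drift(1, 3) -> 12  [called from trim_outliers, line 34]
  trim_outliers([3, 1, 2, 11], 1) -> 12  [called from main, line 60]
  scan_readings([3, 1, 2, 11], 1) -> 1  [called from rate_window, line 45]
  rate_window([3, 1, 2, 11], 1) -> 2  [called from main, line 62]
  shape_report(2, 12) -> 0  [called from main, line 64]
Log line origins:
  1 — main, line 59
  2 — trim_outliers, line 31
  3 — collect_span, line 2
  4-7 — collect_span, line 7
  8 — collect_span, line 8
  9 — audit_lot, line 12
  10-13 — audit_lot, line 17
  14 — audit_lot, line 18
  15 — gauge_drift, line 22
  16 — main, line 61
  17 — rate_window, line 44
  18 — scan_readings, line 37
  19 — scan_readings, line 40
  20 — rate_window, line 46
  21 — main, line 63
  22 — shape_report, line 51
A correct fix: line 64: replace `shape_report(seed_v, width)` with `shape_report(width, seed_v)`.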